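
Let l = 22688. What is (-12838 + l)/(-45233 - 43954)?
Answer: -9850/89187 ≈ -0.11044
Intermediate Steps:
(-12838 + l)/(-45233 - 43954) = (-12838 + 22688)/(-45233 - 43954) = 9850/(-89187) = 9850*(-1/89187) = -9850/89187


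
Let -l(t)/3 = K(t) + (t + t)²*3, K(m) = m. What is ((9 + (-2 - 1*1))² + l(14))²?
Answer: 49871844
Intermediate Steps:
l(t) = -36*t² - 3*t (l(t) = -3*(t + (t + t)²*3) = -3*(t + (2*t)²*3) = -3*(t + (4*t²)*3) = -3*(t + 12*t²) = -36*t² - 3*t)
((9 + (-2 - 1*1))² + l(14))² = ((9 + (-2 - 1*1))² + 3*14*(-1 - 12*14))² = ((9 + (-2 - 1))² + 3*14*(-1 - 168))² = ((9 - 3)² + 3*14*(-169))² = (6² - 7098)² = (36 - 7098)² = (-7062)² = 49871844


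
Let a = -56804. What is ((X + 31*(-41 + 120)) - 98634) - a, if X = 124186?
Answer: 84805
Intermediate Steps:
((X + 31*(-41 + 120)) - 98634) - a = ((124186 + 31*(-41 + 120)) - 98634) - 1*(-56804) = ((124186 + 31*79) - 98634) + 56804 = ((124186 + 2449) - 98634) + 56804 = (126635 - 98634) + 56804 = 28001 + 56804 = 84805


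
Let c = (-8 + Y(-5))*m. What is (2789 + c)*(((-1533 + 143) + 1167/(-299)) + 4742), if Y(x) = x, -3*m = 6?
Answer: 2818043015/299 ≈ 9.4249e+6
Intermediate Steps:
m = -2 (m = -⅓*6 = -2)
c = 26 (c = (-8 - 5)*(-2) = -13*(-2) = 26)
(2789 + c)*(((-1533 + 143) + 1167/(-299)) + 4742) = (2789 + 26)*(((-1533 + 143) + 1167/(-299)) + 4742) = 2815*((-1390 + 1167*(-1/299)) + 4742) = 2815*((-1390 - 1167/299) + 4742) = 2815*(-416777/299 + 4742) = 2815*(1001081/299) = 2818043015/299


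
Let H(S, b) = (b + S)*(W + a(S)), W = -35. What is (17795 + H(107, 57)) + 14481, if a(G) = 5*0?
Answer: 26536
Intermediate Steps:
a(G) = 0
H(S, b) = -35*S - 35*b (H(S, b) = (b + S)*(-35 + 0) = (S + b)*(-35) = -35*S - 35*b)
(17795 + H(107, 57)) + 14481 = (17795 + (-35*107 - 35*57)) + 14481 = (17795 + (-3745 - 1995)) + 14481 = (17795 - 5740) + 14481 = 12055 + 14481 = 26536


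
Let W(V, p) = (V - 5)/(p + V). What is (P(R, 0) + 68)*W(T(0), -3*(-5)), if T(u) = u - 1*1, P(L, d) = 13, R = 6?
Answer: -243/7 ≈ -34.714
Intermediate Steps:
T(u) = -1 + u (T(u) = u - 1 = -1 + u)
W(V, p) = (-5 + V)/(V + p)
(P(R, 0) + 68)*W(T(0), -3*(-5)) = (13 + 68)*((-5 + (-1 + 0))/((-1 + 0) - 3*(-5))) = 81*((-5 - 1)/(-1 + 15)) = 81*(-6/14) = 81*((1/14)*(-6)) = 81*(-3/7) = -243/7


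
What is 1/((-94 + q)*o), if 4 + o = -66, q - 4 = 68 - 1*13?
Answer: 1/2450 ≈ 0.00040816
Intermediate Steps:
q = 59 (q = 4 + (68 - 1*13) = 4 + (68 - 13) = 4 + 55 = 59)
o = -70 (o = -4 - 66 = -70)
1/((-94 + q)*o) = 1/((-94 + 59)*(-70)) = 1/(-35*(-70)) = 1/2450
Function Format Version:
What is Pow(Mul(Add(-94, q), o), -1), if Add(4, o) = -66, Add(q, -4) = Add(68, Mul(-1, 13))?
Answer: Rational(1, 2450) ≈ 0.00040816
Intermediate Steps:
q = 59 (q = Add(4, Add(68, Mul(-1, 13))) = Add(4, Add(68, -13)) = Add(4, 55) = 59)
o = -70 (o = Add(-4, -66) = -70)
Pow(Mul(Add(-94, q), o), -1) = Pow(Mul(Add(-94, 59), -70), -1) = Pow(Mul(-35, -70), -1) = Pow(2450, -1) = Rational(1, 2450)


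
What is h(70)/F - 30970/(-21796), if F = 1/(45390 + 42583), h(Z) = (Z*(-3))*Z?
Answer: -14093327368315/10898 ≈ -1.2932e+9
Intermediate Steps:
h(Z) = -3*Z² (h(Z) = (-3*Z)*Z = -3*Z²)
F = 1/87973 ≈ 1.1367e-5
h(70)/F - 30970/(-21796) = (-3*70²)/(1/87973) - 30970/(-21796) = -3*4900*87973 - 30970*(-1/21796) = -14700*87973 + 15485/10898 = -1293203100 + 15485/10898 = -14093327368315/10898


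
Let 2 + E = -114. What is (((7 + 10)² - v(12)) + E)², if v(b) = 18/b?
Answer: 117649/4 ≈ 29412.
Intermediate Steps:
E = -116 (E = -2 - 114 = -116)
(((7 + 10)² - v(12)) + E)² = (((7 + 10)² - 18/12) - 116)² = ((17² - 18/12) - 116)² = ((289 - 1*3/2) - 116)² = ((289 - 3/2) - 116)² = (575/2 - 116)² = (343/2)² = 117649/4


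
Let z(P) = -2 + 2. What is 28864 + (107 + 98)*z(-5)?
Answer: 28864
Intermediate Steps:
z(P) = 0
28864 + (107 + 98)*z(-5) = 28864 + (107 + 98)*0 = 28864 + 205*0 = 28864 + 0 = 28864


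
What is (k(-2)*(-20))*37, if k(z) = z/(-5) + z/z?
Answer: -1036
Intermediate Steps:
k(z) = 1 - z/5 (k(z) = z*(-⅕) + 1 = -z/5 + 1 = 1 - z/5)
(k(-2)*(-20))*37 = ((1 - ⅕*(-2))*(-20))*37 = ((1 + ⅖)*(-20))*37 = ((7/5)*(-20))*37 = -28*37 = -1036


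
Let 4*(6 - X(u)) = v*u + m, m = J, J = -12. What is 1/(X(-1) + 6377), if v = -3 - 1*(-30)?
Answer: 4/25571 ≈ 0.00015643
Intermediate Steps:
m = -12
v = 27 (v = -3 + 30 = 27)
X(u) = 9 - 27*u/4 (X(u) = 6 - (27*u - 12)/4 = 6 - (-12 + 27*u)/4 = 6 + (3 - 27*u/4) = 9 - 27*u/4)
1/(X(-1) + 6377) = 1/((9 - 27/4*(-1)) + 6377) = 1/((9 + 27/4) + 6377) = 1/(63/4 + 6377) = 1/(25571/4) = 4/25571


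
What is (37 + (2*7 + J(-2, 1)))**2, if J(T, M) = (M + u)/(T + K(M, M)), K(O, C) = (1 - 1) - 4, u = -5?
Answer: 24025/9 ≈ 2669.4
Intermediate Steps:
K(O, C) = -4 (K(O, C) = 0 - 4 = -4)
J(T, M) = (-5 + M)/(-4 + T) (J(T, M) = (M - 5)/(T - 4) = (-5 + M)/(-4 + T))
(37 + (2*7 + J(-2, 1)))**2 = (37 + (2*7 + (-5 + 1)/(-4 - 2)))**2 = (37 + (14 - 4/(-6)))**2 = (37 + (14 - 1/6*(-4)))**2 = (37 + (14 + 2/3))**2 = (37 + 44/3)**2 = (155/3)**2 = 24025/9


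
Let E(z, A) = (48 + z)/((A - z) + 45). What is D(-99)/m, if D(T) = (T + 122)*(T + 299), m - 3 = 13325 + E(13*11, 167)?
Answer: 317400/919823 ≈ 0.34507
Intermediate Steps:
E(z, A) = (48 + z)/(45 + A - z)
m = 919823/69 (m = 3 + (13325 + (48 + 13*11)/(45 + 167 - 13*11)) = 3 + (13325 + (48 + 143)/(45 + 167 - 1*143)) = 3 + (13325 + 191/(45 + 167 - 143)) = 3 + (13325 + 191/69) = 3 + 919616/69 = 919823/69 ≈ 13331.)
D(T) = (122 + T)*(299 + T)
D(-99)/m = (36478 + (-99)² + 421*(-99))/(919823/69) = (36478 + 9801 - 41679)*(69/919823) = 4600*(69/919823) = 317400/919823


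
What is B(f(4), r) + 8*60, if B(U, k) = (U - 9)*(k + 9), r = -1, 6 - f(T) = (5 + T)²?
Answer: -192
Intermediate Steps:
f(T) = 6 - (5 + T)²
B(U, k) = (-9 + U)*(9 + k)
B(f(4), r) + 8*60 = (-81 - 9*(-1) + 9*(6 - (5 + 4)²) + (6 - (5 + 4)²)*(-1)) + 8*60 = (-81 + 9 + 9*(6 - 1*9²) + (6 - 1*9²)*(-1)) + 480 = (-81 + 9 + 9*(6 - 1*81) + (6 - 1*81)*(-1)) + 480 = (-81 + 9 + 9*(6 - 81) + (6 - 81)*(-1)) + 480 = (-81 + 9 + 9*(-75) - 75*(-1)) + 480 = (-81 + 9 - 675 + 75) + 480 = -672 + 480 = -192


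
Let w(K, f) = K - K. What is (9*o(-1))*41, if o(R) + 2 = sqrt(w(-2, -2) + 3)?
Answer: -738 + 369*sqrt(3) ≈ -98.873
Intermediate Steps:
w(K, f) = 0
o(R) = -2 + sqrt(3) (o(R) = -2 + sqrt(0 + 3) = -2 + sqrt(3))
(9*o(-1))*41 = (9*(-2 + sqrt(3)))*41 = (-18 + 9*sqrt(3))*41 = -738 + 369*sqrt(3)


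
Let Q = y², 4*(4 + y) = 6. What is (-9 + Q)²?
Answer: 121/16 ≈ 7.5625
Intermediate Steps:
y = -5/2 (y = -4 + (¼)*6 = -4 + 3/2 = -5/2 ≈ -2.5000)
Q = 25/4 (Q = (-5/2)² = 25/4 ≈ 6.2500)
(-9 + Q)² = (-9 + 25/4)² = (-11/4)² = 121/16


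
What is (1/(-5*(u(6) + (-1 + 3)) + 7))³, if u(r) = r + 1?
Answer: -1/54872 ≈ -1.8224e-5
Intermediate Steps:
u(r) = 1 + r
(1/(-5*(u(6) + (-1 + 3)) + 7))³ = (1/(-5*((1 + 6) + (-1 + 3)) + 7))³ = (1/(-5*(7 + 2) + 7))³ = (1/(-5*9 + 7))³ = (1/(-45 + 7))³ = (1/(-38))³ = (-1/38)³ = -1/54872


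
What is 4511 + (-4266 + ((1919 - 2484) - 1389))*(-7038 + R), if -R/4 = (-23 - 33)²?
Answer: 121804551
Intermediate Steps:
R = -12544 (R = -4*(-23 - 33)² = -4*(-56)² = -4*3136 = -12544)
4511 + (-4266 + ((1919 - 2484) - 1389))*(-7038 + R) = 4511 + (-4266 + ((1919 - 2484) - 1389))*(-7038 - 12544) = 4511 + (-4266 + (-565 - 1389))*(-19582) = 4511 + (-4266 - 1954)*(-19582) = 4511 - 6220*(-19582) = 4511 + 121800040 = 121804551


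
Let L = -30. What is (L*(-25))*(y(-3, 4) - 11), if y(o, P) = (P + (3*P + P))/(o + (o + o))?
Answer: -29750/3 ≈ -9916.7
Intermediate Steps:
y(o, P) = 5*P/(3*o) (y(o, P) = (P + 4*P)/(o + 2*o) = (5*P)/((3*o)) = (5*P)*(1/(3*o)) = 5*P/(3*o))
(L*(-25))*(y(-3, 4) - 11) = (-30*(-25))*((5/3)*4/(-3) - 11) = 750*((5/3)*4*(-⅓) - 11) = 750*(-20/9 - 11) = 750*(-119/9) = -29750/3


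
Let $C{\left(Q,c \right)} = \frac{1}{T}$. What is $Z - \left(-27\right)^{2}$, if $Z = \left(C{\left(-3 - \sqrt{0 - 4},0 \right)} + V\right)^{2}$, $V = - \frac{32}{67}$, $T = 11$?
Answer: $- \frac{395888976}{543169} \approx -728.85$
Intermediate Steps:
$C{\left(Q,c \right)} = \frac{1}{11}$
$V = - \frac{32}{67}$ ($V = \left(-32\right) \frac{1}{67} = - \frac{32}{67} \approx -0.47761$)
$Z = \frac{81225}{543169}$ ($Z = \left(\frac{1}{11} - \frac{32}{67}\right)^{2} = \left(- \frac{285}{737}\right)^{2} = \frac{81225}{543169} \approx 0.14954$)
$Z - \left(-27\right)^{2} = \frac{81225}{543169} - \left(-27\right)^{2} = \frac{81225}{543169} - 729 = - \frac{395888976}{543169}$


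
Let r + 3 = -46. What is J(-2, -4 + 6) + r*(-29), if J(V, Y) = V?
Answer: 1419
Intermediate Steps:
r = -49 (r = -3 - 46 = -49)
J(-2, -4 + 6) + r*(-29) = -2 - 49*(-29) = -2 + 1421 = 1419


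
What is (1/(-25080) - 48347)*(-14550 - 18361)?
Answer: 39905994807271/25080 ≈ 1.5911e+9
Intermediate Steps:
(1/(-25080) - 48347)*(-14550 - 18361) = (-1/25080 - 48347)*(-32911) = -1212542761/25080*(-32911) = 39905994807271/25080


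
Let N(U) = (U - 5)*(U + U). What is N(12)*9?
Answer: 1512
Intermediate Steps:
N(U) = 2*U*(-5 + U) (N(U) = (-5 + U)*(2*U) = 2*U*(-5 + U))
N(12)*9 = (2*12*(-5 + 12))*9 = (2*12*7)*9 = 168*9 = 1512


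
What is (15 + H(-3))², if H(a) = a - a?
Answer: 225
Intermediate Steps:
H(a) = 0
(15 + H(-3))² = (15 + 0)² = 15² = 225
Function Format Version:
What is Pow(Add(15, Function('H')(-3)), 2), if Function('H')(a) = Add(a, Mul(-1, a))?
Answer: 225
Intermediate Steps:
Function('H')(a) = 0
Pow(Add(15, Function('H')(-3)), 2) = Pow(Add(15, 0), 2) = Pow(15, 2) = 225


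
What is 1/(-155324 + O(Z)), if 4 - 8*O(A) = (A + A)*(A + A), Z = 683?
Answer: -1/388568 ≈ -2.5736e-6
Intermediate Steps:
O(A) = 1/2 - A**2/2 (O(A) = 1/2 - (A + A)*(A + A)/8 = 1/2 - 2*A*2*A/8 = 1/2 - A**2/2)
1/(-155324 + O(Z)) = 1/(-155324 + (1/2 - 1/2*683**2)) = 1/(-155324 + (1/2 - 1/2*466489)) = 1/(-155324 + (1/2 - 466489/2)) = 1/(-155324 - 233244) = 1/(-388568) = -1/388568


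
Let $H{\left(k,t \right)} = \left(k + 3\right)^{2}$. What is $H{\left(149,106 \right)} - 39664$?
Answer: $-16560$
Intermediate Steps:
$H{\left(k,t \right)} = \left(3 + k\right)^{2}$
$H{\left(149,106 \right)} - 39664 = \left(3 + 149\right)^{2} - 39664 = 152^{2} - 39664 = 23104 - 39664 = -16560$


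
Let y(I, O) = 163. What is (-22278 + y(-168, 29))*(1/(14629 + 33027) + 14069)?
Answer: -14827494140475/47656 ≈ -3.1114e+8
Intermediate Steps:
(-22278 + y(-168, 29))*(1/(14629 + 33027) + 14069) = (-22278 + 163)*(1/(14629 + 33027) + 14069) = -22115*(1/47656 + 14069) = -22115*670472265/47656 = -14827494140475/47656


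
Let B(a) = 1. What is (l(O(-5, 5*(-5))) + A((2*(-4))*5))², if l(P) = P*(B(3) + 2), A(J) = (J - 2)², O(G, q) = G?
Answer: 3059001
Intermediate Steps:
A(J) = (-2 + J)²
l(P) = 3*P (l(P) = P*(1 + 2) = P*3 = 3*P)
(l(O(-5, 5*(-5))) + A((2*(-4))*5))² = (3*(-5) + (-2 + (2*(-4))*5)²)² = (-15 + (-2 - 8*5)²)² = (-15 + (-2 - 40)²)² = (-15 + (-42)²)² = (-15 + 1764)² = 1749² = 3059001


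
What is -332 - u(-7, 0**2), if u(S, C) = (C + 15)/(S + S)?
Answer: -4633/14 ≈ -330.93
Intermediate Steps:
u(S, C) = (15 + C)/(2*S) (u(S, C) = (15 + C)/((2*S)) = (15 + C)*(1/(2*S)) = (15 + C)/(2*S))
-332 - u(-7, 0**2) = -332 - (15 + 0**2)/(2*(-7)) = -332 - (-1)*(15 + 0)/(2*7) = -332 - (-1)*15/(2*7) = -332 - 1*(-15/14) = -332 + 15/14 = -4633/14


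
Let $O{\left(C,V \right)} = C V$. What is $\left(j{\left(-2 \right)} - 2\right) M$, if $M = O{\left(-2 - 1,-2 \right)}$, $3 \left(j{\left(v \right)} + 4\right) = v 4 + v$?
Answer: $-56$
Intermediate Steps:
$j{\left(v \right)} = -4 + \frac{5 v}{3}$ ($j{\left(v \right)} = -4 + \frac{v 4 + v}{3} = -4 + \frac{4 v + v}{3} = -4 + \frac{5 v}{3}$)
$M = 6$ ($M = \left(-2 - 1\right) \left(-2\right) = \left(-3\right) \left(-2\right) = 6$)
$\left(j{\left(-2 \right)} - 2\right) M = \left(\left(-4 + \frac{5}{3} \left(-2\right)\right) - 2\right) 6 = \left(\left(-4 - \frac{10}{3}\right) - 2\right) 6 = \left(- \frac{22}{3} - 2\right) 6 = \left(- \frac{28}{3}\right) 6 = -56$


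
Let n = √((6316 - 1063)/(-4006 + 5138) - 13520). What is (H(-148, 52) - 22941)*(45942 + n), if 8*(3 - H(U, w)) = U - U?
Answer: -1053817596 - 2075889*I*√132161/283 ≈ -1.0538e+9 - 2.6667e+6*I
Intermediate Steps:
H(U, w) = 3 (H(U, w) = 3 - (U - U)/8 = 3 - ⅛*0 = 3 + 0 = 3)
n = 181*I*√132161/566 (n = √(5253/1132 - 13520) = √(-15299387/1132) = 181*I*√132161/566 ≈ 116.26*I)
(H(-148, 52) - 22941)*(45942 + n) = (3 - 22941)*(45942 + 181*I*√132161/566) = -22938*(45942 + 181*I*√132161/566) = -1053817596 - 2075889*I*√132161/283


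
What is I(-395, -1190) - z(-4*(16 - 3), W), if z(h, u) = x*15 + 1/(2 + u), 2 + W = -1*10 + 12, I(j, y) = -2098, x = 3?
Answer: -4287/2 ≈ -2143.5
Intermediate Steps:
W = 0 (W = -2 + (-1*10 + 12) = -2 + (-10 + 12) = -2 + 2 = 0)
z(h, u) = 45 + 1/(2 + u) (z(h, u) = 3*15 + 1/(2 + u) = 45 + 1/(2 + u))
I(-395, -1190) - z(-4*(16 - 3), W) = -2098 - (91 + 45*0)/(2 + 0) = -2098 - (91 + 0)/2 = -2098 - 91/2 = -4287/2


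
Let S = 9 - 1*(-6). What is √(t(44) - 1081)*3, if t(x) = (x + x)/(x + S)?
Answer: 3*I*√3757769/59 ≈ 98.568*I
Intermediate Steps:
S = 15 (S = 9 + 6 = 15)
t(x) = 2*x/(15 + x) (t(x) = (x + x)/(x + 15) = (2*x)/(15 + x) = 2*x/(15 + x))
√(t(44) - 1081)*3 = √(2*44/(15 + 44) - 1081)*3 = √(2*44/59 - 1081)*3 = √(2*44*(1/59) - 1081)*3 = √(88/59 - 1081)*3 = √(-63691/59)*3 = (I*√3757769/59)*3 = 3*I*√3757769/59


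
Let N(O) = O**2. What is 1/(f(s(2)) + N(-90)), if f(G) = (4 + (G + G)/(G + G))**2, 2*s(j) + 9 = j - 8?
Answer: 1/8125 ≈ 0.00012308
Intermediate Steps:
s(j) = -17/2 + j/2 (s(j) = -9/2 + (j - 8)/2 = -9/2 + (-8 + j)/2 = -9/2 + (-4 + j/2) = -17/2 + j/2)
f(G) = 25 (f(G) = (4 + (2*G)/((2*G)))**2 = (4 + (2*G)*(1/(2*G)))**2 = (4 + 1)**2 = 5**2 = 25)
1/(f(s(2)) + N(-90)) = 1/(25 + (-90)**2) = 1/(25 + 8100) = 1/8125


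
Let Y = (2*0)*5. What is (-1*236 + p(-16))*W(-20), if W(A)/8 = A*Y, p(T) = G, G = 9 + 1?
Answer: 0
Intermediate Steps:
G = 10
Y = 0 (Y = 0*5 = 0)
p(T) = 10
W(A) = 0 (W(A) = 8*(A*0) = 8*0 = 0)
(-1*236 + p(-16))*W(-20) = (-1*236 + 10)*0 = (-236 + 10)*0 = -226*0 = 0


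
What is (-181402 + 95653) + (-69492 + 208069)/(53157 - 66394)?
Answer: -1135198090/13237 ≈ -85760.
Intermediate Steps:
(-181402 + 95653) + (-69492 + 208069)/(53157 - 66394) = -85749 + 138577/(-13237) = -85749 + 138577*(-1/13237) = -85749 - 138577/13237 = -1135198090/13237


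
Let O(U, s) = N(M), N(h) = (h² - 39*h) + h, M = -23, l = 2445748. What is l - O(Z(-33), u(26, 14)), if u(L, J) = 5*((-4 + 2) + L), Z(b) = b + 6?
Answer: 2444345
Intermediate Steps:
Z(b) = 6 + b
u(L, J) = -10 + 5*L (u(L, J) = 5*(-2 + L) = -10 + 5*L)
N(h) = h² - 38*h
O(U, s) = 1403 (O(U, s) = -23*(-38 - 23) = -23*(-61) = 1403)
l - O(Z(-33), u(26, 14)) = 2445748 - 1*1403 = 2445748 - 1403 = 2444345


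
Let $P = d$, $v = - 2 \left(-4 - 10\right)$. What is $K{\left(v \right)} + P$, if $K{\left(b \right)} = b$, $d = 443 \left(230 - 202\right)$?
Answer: $12432$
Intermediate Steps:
$d = 12404$ ($d = 443 \cdot 28 = 12404$)
$v = 28$ ($v = \left(-2\right) \left(-14\right) = 28$)
$P = 12404$
$K{\left(v \right)} + P = 28 + 12404 = 12432$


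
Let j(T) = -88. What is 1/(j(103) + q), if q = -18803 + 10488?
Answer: -1/8403 ≈ -0.00011901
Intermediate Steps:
q = -8315
1/(j(103) + q) = 1/(-88 - 8315) = 1/(-8403) = -1/8403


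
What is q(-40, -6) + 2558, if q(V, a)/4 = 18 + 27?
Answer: 2738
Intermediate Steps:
q(V, a) = 180 (q(V, a) = 4*(18 + 27) = 4*45 = 180)
q(-40, -6) + 2558 = 180 + 2558 = 2738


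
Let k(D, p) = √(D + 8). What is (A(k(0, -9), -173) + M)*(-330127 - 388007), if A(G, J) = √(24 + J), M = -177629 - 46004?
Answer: 160598460822 - 718134*I*√149 ≈ 1.606e+11 - 8.7659e+6*I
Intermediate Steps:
k(D, p) = √(8 + D)
M = -223633
(A(k(0, -9), -173) + M)*(-330127 - 388007) = (√(24 - 173) - 223633)*(-330127 - 388007) = (√(-149) - 223633)*(-718134) = (I*√149 - 223633)*(-718134) = (-223633 + I*√149)*(-718134) = 160598460822 - 718134*I*√149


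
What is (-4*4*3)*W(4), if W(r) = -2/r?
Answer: 24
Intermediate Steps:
(-4*4*3)*W(4) = (-4*4*3)*(-2/4) = (-16*3)*(-2*1/4) = -48*(-1/2) = 24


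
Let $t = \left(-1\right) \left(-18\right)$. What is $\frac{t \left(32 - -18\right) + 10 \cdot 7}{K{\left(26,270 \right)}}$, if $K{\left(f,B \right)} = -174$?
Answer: $- \frac{485}{87} \approx -5.5747$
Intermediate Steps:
$t = 18$
$\frac{t \left(32 - -18\right) + 10 \cdot 7}{K{\left(26,270 \right)}} = \frac{18 \left(32 - -18\right) + 10 \cdot 7}{-174} = \left(18 \left(32 + 18\right) + 70\right) \left(- \frac{1}{174}\right) = \left(18 \cdot 50 + 70\right) \left(- \frac{1}{174}\right) = \left(900 + 70\right) \left(- \frac{1}{174}\right) = 970 \left(- \frac{1}{174}\right) = - \frac{485}{87}$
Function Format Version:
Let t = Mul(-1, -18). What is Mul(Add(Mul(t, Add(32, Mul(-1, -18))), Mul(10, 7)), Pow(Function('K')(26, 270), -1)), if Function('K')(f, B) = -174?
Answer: Rational(-485, 87) ≈ -5.5747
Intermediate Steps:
t = 18
Mul(Add(Mul(t, Add(32, Mul(-1, -18))), Mul(10, 7)), Pow(Function('K')(26, 270), -1)) = Mul(Add(Mul(18, Add(32, Mul(-1, -18))), Mul(10, 7)), Pow(-174, -1)) = Mul(Add(Mul(18, Add(32, 18)), 70), Rational(-1, 174)) = Mul(Add(Mul(18, 50), 70), Rational(-1, 174)) = Mul(Add(900, 70), Rational(-1, 174)) = Mul(970, Rational(-1, 174)) = Rational(-485, 87)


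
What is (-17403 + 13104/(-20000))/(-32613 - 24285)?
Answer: 7251523/23707500 ≈ 0.30587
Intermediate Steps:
(-17403 + 13104/(-20000))/(-32613 - 24285) = (-17403 + 13104*(-1/20000))/(-56898) = (-17403 - 819/1250)*(-1/56898) = -21754569/1250*(-1/56898) = 7251523/23707500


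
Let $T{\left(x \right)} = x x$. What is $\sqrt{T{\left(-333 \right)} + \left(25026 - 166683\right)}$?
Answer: $4 i \sqrt{1923} \approx 175.41 i$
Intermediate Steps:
$T{\left(x \right)} = x^{2}$
$\sqrt{T{\left(-333 \right)} + \left(25026 - 166683\right)} = \sqrt{\left(-333\right)^{2} + \left(25026 - 166683\right)} = \sqrt{110889 - 141657} = \sqrt{-30768} = 4 i \sqrt{1923}$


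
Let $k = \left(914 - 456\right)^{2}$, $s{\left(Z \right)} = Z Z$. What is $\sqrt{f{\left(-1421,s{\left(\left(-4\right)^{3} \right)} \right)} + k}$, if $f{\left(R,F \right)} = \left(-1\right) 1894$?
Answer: $13 \sqrt{1230} \approx 455.93$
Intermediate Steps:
$s{\left(Z \right)} = Z^{2}$
$f{\left(R,F \right)} = -1894$
$k = 209764$ ($k = 458^{2} = 209764$)
$\sqrt{f{\left(-1421,s{\left(\left(-4\right)^{3} \right)} \right)} + k} = \sqrt{-1894 + 209764} = \sqrt{207870} = 13 \sqrt{1230}$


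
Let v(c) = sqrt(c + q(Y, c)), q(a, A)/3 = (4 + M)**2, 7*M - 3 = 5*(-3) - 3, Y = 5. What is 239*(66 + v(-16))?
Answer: 15774 + 239*I*sqrt(277)/7 ≈ 15774.0 + 568.25*I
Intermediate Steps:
M = -15/7 (M = 3/7 + (5*(-3) - 3)/7 = 3/7 + (-15 - 3)/7 = 3/7 + (1/7)*(-18) = 3/7 - 18/7 = -15/7 ≈ -2.1429)
q(a, A) = 507/49 (q(a, A) = 3*(4 - 15/7)**2 = 3*(13/7)**2 = 3*(169/49) = 507/49)
v(c) = sqrt(507/49 + c) (v(c) = sqrt(c + 507/49) = sqrt(507/49 + c))
239*(66 + v(-16)) = 239*(66 + sqrt(507 + 49*(-16))/7) = 239*(66 + sqrt(507 - 784)/7) = 239*(66 + sqrt(-277)/7) = 239*(66 + (I*sqrt(277))/7) = 239*(66 + I*sqrt(277)/7) = 15774 + 239*I*sqrt(277)/7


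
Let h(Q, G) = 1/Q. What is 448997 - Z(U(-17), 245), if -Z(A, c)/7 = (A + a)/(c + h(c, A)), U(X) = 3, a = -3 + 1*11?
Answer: 26951512787/60026 ≈ 4.4900e+5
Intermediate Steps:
a = 8 (a = -3 + 11 = 8)
Z(A, c) = -7*(8 + A)/(c + 1/c) (Z(A, c) = -7*(A + 8)/(c + 1/c) = -7*(8 + A)/(c + 1/c))
448997 - Z(U(-17), 245) = 448997 - (-7)*245*(8 + 3)/(1 + 245²) = 448997 - (-7)*245*11/(1 + 60025) = 448997 - (-7)*245*11/60026 = 448997 - 1*(-18865/60026) = 448997 + 18865/60026 = 26951512787/60026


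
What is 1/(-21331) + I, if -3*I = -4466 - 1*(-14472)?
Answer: -213437989/63993 ≈ -3335.3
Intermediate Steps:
I = -10006/3 (I = -(-4466 - 1*(-14472))/3 = -(-4466 + 14472)/3 = -1/3*10006 = -10006/3 ≈ -3335.3)
1/(-21331) + I = 1/(-21331) - 10006/3 = -1/21331 - 10006/3 = -213437989/63993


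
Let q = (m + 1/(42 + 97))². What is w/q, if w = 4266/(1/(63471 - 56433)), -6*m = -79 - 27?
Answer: 1305215529003/13579225 ≈ 96119.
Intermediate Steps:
m = 53/3 (m = -(-79 - 27)/6 = -⅙*(-106) = 53/3 ≈ 17.667)
w = 30024108 (w = 4266/(1/7038) = 4266*7038 = 30024108)
q = 54316900/173889 (q = (53/3 + 1/(42 + 97))² = (53/3 + 1/139)² = (7370/417)² = 54316900/173889 ≈ 312.37)
w/q = 30024108/(54316900/173889) = 30024108*(173889/54316900) = 1305215529003/13579225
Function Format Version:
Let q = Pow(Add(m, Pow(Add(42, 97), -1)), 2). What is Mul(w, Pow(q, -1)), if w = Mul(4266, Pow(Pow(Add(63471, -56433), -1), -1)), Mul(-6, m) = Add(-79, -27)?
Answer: Rational(1305215529003, 13579225) ≈ 96119.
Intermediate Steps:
m = Rational(53, 3) (m = Mul(Rational(-1, 6), Add(-79, -27)) = Mul(Rational(-1, 6), -106) = Rational(53, 3) ≈ 17.667)
w = 30024108 (w = Mul(4266, Pow(Pow(7038, -1), -1)) = Mul(4266, Pow(Rational(1, 7038), -1)) = Mul(4266, 7038) = 30024108)
q = Rational(54316900, 173889) (q = Pow(Add(Rational(53, 3), Pow(Add(42, 97), -1)), 2) = Pow(Add(Rational(53, 3), Pow(139, -1)), 2) = Pow(Add(Rational(53, 3), Rational(1, 139)), 2) = Pow(Rational(7370, 417), 2) = Rational(54316900, 173889) ≈ 312.37)
Mul(w, Pow(q, -1)) = Mul(30024108, Pow(Rational(54316900, 173889), -1)) = Mul(30024108, Rational(173889, 54316900)) = Rational(1305215529003, 13579225)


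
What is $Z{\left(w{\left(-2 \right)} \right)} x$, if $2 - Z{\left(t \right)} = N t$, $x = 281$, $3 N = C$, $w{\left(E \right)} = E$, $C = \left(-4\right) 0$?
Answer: $562$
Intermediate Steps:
$C = 0$
$N = 0$ ($N = \frac{1}{3} \cdot 0 = 0$)
$Z{\left(t \right)} = 2$ ($Z{\left(t \right)} = 2 - 0 t = 2 - 0 = 2 + 0 = 2$)
$Z{\left(w{\left(-2 \right)} \right)} x = 2 \cdot 281 = 562$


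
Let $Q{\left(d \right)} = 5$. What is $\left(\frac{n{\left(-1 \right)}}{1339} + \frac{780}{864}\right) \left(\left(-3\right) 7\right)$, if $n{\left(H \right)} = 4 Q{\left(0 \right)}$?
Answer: $- \frac{619325}{32136} \approx -19.272$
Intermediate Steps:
$n{\left(H \right)} = 20$ ($n{\left(H \right)} = 4 \cdot 5 = 20$)
$\left(\frac{n{\left(-1 \right)}}{1339} + \frac{780}{864}\right) \left(\left(-3\right) 7\right) = \left(\frac{20}{1339} + \frac{780}{864}\right) \left(\left(-3\right) 7\right) = \left(20 \cdot \frac{1}{1339} + 780 \cdot \frac{1}{864}\right) \left(-21\right) = \left(\frac{20}{1339} + \frac{65}{72}\right) \left(-21\right) = \frac{88475}{96408} \left(-21\right) = - \frac{619325}{32136}$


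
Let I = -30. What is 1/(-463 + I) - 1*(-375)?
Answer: 184874/493 ≈ 375.00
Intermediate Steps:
1/(-463 + I) - 1*(-375) = 1/(-463 - 30) - 1*(-375) = 1/(-493) + 375 = -1/493 + 375 = 184874/493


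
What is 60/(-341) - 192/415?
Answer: -90372/141515 ≈ -0.63860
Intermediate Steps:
60/(-341) - 192/415 = 60*(-1/341) - 192*1/415 = -60/341 - 192/415 = -90372/141515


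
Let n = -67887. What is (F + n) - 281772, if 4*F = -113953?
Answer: -1512589/4 ≈ -3.7815e+5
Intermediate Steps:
F = -113953/4 (F = (1/4)*(-113953) = -113953/4 ≈ -28488.)
(F + n) - 281772 = (-113953/4 - 67887) - 281772 = -385501/4 - 281772 = -1512589/4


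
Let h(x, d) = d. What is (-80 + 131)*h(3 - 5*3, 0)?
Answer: 0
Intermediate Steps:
(-80 + 131)*h(3 - 5*3, 0) = (-80 + 131)*0 = 51*0 = 0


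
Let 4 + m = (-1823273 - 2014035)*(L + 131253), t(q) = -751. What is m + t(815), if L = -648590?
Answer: 1985181408041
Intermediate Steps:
m = 1985181408792 (m = -4 + (-1823273 - 2014035)*(-648590 + 131253) = -4 - 3837308*(-517337) = -4 + 1985181408796 = 1985181408792)
m + t(815) = 1985181408792 - 751 = 1985181408041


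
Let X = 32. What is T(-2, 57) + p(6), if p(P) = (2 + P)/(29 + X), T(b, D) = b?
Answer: -114/61 ≈ -1.8689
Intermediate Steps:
p(P) = 2/61 + P/61 (p(P) = (2 + P)/(29 + 32) = (2 + P)/61 = (2 + P)*(1/61) = 2/61 + P/61)
T(-2, 57) + p(6) = -2 + (2/61 + (1/61)*6) = -2 + (2/61 + 6/61) = -2 + 8/61 = -114/61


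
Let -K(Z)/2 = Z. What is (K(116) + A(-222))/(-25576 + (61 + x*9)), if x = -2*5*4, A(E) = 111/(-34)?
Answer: 7999/879750 ≈ 0.0090924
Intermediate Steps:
K(Z) = -2*Z
A(E) = -111/34 (A(E) = 111*(-1/34) = -111/34)
x = -40 (x = -10*4 = -40)
(K(116) + A(-222))/(-25576 + (61 + x*9)) = (-2*116 - 111/34)/(-25576 + (61 - 40*9)) = (-232 - 111/34)/(-25576 + (61 - 360)) = -7999/(34*(-25576 - 299)) = -7999/34/(-25875) = -7999/34*(-1/25875) = 7999/879750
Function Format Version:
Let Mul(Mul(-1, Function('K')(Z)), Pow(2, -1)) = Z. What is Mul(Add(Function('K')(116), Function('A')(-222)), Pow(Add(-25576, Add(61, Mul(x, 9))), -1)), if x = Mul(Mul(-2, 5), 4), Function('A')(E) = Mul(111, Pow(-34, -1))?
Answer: Rational(7999, 879750) ≈ 0.0090924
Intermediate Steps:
Function('K')(Z) = Mul(-2, Z)
Function('A')(E) = Rational(-111, 34) (Function('A')(E) = Mul(111, Rational(-1, 34)) = Rational(-111, 34))
x = -40 (x = Mul(-10, 4) = -40)
Mul(Add(Function('K')(116), Function('A')(-222)), Pow(Add(-25576, Add(61, Mul(x, 9))), -1)) = Mul(Add(Mul(-2, 116), Rational(-111, 34)), Pow(Add(-25576, Add(61, Mul(-40, 9))), -1)) = Mul(Add(-232, Rational(-111, 34)), Pow(Add(-25576, Add(61, -360)), -1)) = Mul(Rational(-7999, 34), Pow(Add(-25576, -299), -1)) = Mul(Rational(-7999, 34), Pow(-25875, -1)) = Mul(Rational(-7999, 34), Rational(-1, 25875)) = Rational(7999, 879750)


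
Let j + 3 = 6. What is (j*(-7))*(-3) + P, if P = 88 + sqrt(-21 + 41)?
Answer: 151 + 2*sqrt(5) ≈ 155.47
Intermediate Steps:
j = 3 (j = -3 + 6 = 3)
P = 88 + 2*sqrt(5) (P = 88 + sqrt(20) = 88 + 2*sqrt(5) ≈ 92.472)
(j*(-7))*(-3) + P = (3*(-7))*(-3) + (88 + 2*sqrt(5)) = -21*(-3) + (88 + 2*sqrt(5)) = 63 + (88 + 2*sqrt(5)) = 151 + 2*sqrt(5)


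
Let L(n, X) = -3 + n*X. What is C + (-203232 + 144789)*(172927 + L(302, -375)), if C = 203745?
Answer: -3487323837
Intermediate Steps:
L(n, X) = -3 + X*n
C + (-203232 + 144789)*(172927 + L(302, -375)) = 203745 + (-203232 + 144789)*(172927 + (-3 - 375*302)) = 203745 - 58443*(172927 + (-3 - 113250)) = 203745 - 58443*(172927 - 113253) = 203745 - 58443*59674 = 203745 - 3487527582 = -3487323837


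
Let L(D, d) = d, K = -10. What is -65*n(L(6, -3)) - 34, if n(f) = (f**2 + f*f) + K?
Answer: -554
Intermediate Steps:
n(f) = -10 + 2*f**2 (n(f) = (f**2 + f*f) - 10 = (f**2 + f**2) - 10 = 2*f**2 - 10 = -10 + 2*f**2)
-65*n(L(6, -3)) - 34 = -65*(-10 + 2*(-3)**2) - 34 = -65*(-10 + 2*9) - 34 = -65*(-10 + 18) - 34 = -65*8 - 34 = -520 - 34 = -554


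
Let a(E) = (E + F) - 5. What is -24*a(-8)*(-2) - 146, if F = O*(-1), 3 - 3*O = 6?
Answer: -722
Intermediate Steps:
O = -1 (O = 1 - ⅓*6 = 1 - 2 = -1)
F = 1 (F = -1*(-1) = 1)
a(E) = -4 + E (a(E) = (E + 1) - 5 = (1 + E) - 5 = -4 + E)
-24*a(-8)*(-2) - 146 = -24*(-4 - 8)*(-2) - 146 = -(-288)*(-2) - 146 = -24*24 - 146 = -576 - 146 = -722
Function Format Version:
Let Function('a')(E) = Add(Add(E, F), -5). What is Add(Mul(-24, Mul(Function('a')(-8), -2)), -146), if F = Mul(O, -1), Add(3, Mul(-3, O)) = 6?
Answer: -722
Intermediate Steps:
O = -1 (O = Add(1, Mul(Rational(-1, 3), 6)) = Add(1, -2) = -1)
F = 1 (F = Mul(-1, -1) = 1)
Function('a')(E) = Add(-4, E) (Function('a')(E) = Add(Add(E, 1), -5) = Add(Add(1, E), -5) = Add(-4, E))
Add(Mul(-24, Mul(Function('a')(-8), -2)), -146) = Add(Mul(-24, Mul(Add(-4, -8), -2)), -146) = Add(Mul(-24, Mul(-12, -2)), -146) = Add(Mul(-24, 24), -146) = Add(-576, -146) = -722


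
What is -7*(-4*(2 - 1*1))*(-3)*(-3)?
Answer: 252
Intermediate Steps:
-7*(-4*(2 - 1*1))*(-3)*(-3) = -7*(-4*(2 - 1))*(-3)*(-3) = -7*(-4*1)*(-3)*(-3) = -(-28)*(-3)*(-3) = -7*12*(-3) = -84*(-3) = 252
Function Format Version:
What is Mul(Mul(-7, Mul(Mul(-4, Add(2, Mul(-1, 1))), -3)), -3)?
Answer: 252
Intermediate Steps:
Mul(Mul(-7, Mul(Mul(-4, Add(2, Mul(-1, 1))), -3)), -3) = Mul(Mul(-7, Mul(Mul(-4, Add(2, -1)), -3)), -3) = Mul(Mul(-7, Mul(Mul(-4, 1), -3)), -3) = Mul(Mul(-7, Mul(-4, -3)), -3) = Mul(Mul(-7, 12), -3) = Mul(-84, -3) = 252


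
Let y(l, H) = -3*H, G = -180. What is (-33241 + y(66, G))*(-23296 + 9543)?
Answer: 449736853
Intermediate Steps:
(-33241 + y(66, G))*(-23296 + 9543) = (-33241 - 3*(-180))*(-23296 + 9543) = (-33241 + 540)*(-13753) = -32701*(-13753) = 449736853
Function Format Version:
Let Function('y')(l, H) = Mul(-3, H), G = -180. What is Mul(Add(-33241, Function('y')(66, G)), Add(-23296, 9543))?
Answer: 449736853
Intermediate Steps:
Mul(Add(-33241, Function('y')(66, G)), Add(-23296, 9543)) = Mul(Add(-33241, Mul(-3, -180)), Add(-23296, 9543)) = Mul(Add(-33241, 540), -13753) = Mul(-32701, -13753) = 449736853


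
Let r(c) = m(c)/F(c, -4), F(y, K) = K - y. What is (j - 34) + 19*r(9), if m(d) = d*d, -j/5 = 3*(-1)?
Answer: -1786/13 ≈ -137.38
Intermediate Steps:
j = 15 (j = -15*(-1) = -5*(-3) = 15)
m(d) = d²
r(c) = c²/(-4 - c)
(j - 34) + 19*r(9) = (15 - 34) + 19*(-1*9²/(4 + 9)) = -19 + 19*(-1*81/13) = -19 + 19*(-1*81*1/13) = -19 + 19*(-81/13) = -19 - 1539/13 = -1786/13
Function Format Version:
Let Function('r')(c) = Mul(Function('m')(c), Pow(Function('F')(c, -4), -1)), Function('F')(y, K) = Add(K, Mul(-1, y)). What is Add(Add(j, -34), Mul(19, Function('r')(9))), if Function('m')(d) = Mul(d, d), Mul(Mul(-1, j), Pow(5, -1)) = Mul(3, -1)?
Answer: Rational(-1786, 13) ≈ -137.38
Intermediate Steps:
j = 15 (j = Mul(-5, Mul(3, -1)) = Mul(-5, -3) = 15)
Function('m')(d) = Pow(d, 2)
Function('r')(c) = Mul(Pow(c, 2), Pow(Add(-4, Mul(-1, c)), -1))
Add(Add(j, -34), Mul(19, Function('r')(9))) = Add(Add(15, -34), Mul(19, Mul(-1, Pow(9, 2), Pow(Add(4, 9), -1)))) = Add(-19, Mul(19, Mul(-1, 81, Pow(13, -1)))) = Add(-19, Mul(19, Mul(-1, 81, Rational(1, 13)))) = Add(-19, Mul(19, Rational(-81, 13))) = Add(-19, Rational(-1539, 13)) = Rational(-1786, 13)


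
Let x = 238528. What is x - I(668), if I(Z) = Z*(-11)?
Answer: 245876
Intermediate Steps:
I(Z) = -11*Z
x - I(668) = 238528 - (-11)*668 = 238528 - 1*(-7348) = 238528 + 7348 = 245876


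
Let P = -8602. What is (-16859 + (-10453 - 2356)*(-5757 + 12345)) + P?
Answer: -84411153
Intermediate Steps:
(-16859 + (-10453 - 2356)*(-5757 + 12345)) + P = (-16859 + (-10453 - 2356)*(-5757 + 12345)) - 8602 = (-16859 - 12809*6588) - 8602 = (-16859 - 84385692) - 8602 = -84402551 - 8602 = -84411153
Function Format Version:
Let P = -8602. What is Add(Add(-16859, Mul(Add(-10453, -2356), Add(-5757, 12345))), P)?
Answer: -84411153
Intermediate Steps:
Add(Add(-16859, Mul(Add(-10453, -2356), Add(-5757, 12345))), P) = Add(Add(-16859, Mul(Add(-10453, -2356), Add(-5757, 12345))), -8602) = Add(Add(-16859, Mul(-12809, 6588)), -8602) = Add(Add(-16859, -84385692), -8602) = Add(-84402551, -8602) = -84411153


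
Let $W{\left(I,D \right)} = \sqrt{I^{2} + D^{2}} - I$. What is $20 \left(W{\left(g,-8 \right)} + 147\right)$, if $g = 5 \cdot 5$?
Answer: $2440 + 20 \sqrt{689} \approx 2965.0$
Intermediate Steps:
$g = 25$
$W{\left(I,D \right)} = \sqrt{D^{2} + I^{2}} - I$
$20 \left(W{\left(g,-8 \right)} + 147\right) = 20 \left(\left(\sqrt{\left(-8\right)^{2} + 25^{2}} - 25\right) + 147\right) = 20 \left(\left(\sqrt{64 + 625} - 25\right) + 147\right) = 20 \left(\left(\sqrt{689} - 25\right) + 147\right) = 20 \left(\left(-25 + \sqrt{689}\right) + 147\right) = 20 \left(122 + \sqrt{689}\right) = 2440 + 20 \sqrt{689}$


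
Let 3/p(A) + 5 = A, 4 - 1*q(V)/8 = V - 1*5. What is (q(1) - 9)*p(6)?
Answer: 165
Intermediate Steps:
q(V) = 72 - 8*V (q(V) = 32 - 8*(V - 1*5) = 32 - 8*(V - 5) = 32 - 8*(-5 + V) = 32 + (40 - 8*V) = 72 - 8*V)
p(A) = 3/(-5 + A)
(q(1) - 9)*p(6) = ((72 - 8*1) - 9)*(3/(-5 + 6)) = ((72 - 8) - 9)*(3/1) = (64 - 9)*(3*1) = 55*3 = 165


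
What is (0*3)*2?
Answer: 0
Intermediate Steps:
(0*3)*2 = 0*2 = 0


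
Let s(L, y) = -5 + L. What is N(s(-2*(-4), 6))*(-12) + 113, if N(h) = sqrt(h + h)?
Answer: 113 - 12*sqrt(6) ≈ 83.606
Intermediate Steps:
N(h) = sqrt(2)*sqrt(h) (N(h) = sqrt(2*h) = sqrt(2)*sqrt(h))
N(s(-2*(-4), 6))*(-12) + 113 = (sqrt(2)*sqrt(-5 - 2*(-4)))*(-12) + 113 = (sqrt(2)*sqrt(-5 + 8))*(-12) + 113 = (sqrt(2)*sqrt(3))*(-12) + 113 = sqrt(6)*(-12) + 113 = -12*sqrt(6) + 113 = 113 - 12*sqrt(6)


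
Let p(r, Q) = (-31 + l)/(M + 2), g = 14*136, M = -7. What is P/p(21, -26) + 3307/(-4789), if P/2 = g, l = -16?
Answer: 91027131/225083 ≈ 404.42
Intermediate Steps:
g = 1904
P = 3808 (P = 2*1904 = 3808)
p(r, Q) = 47/5 (p(r, Q) = (-31 - 16)/(-7 + 2) = -47/(-5) = -47*(-⅕) = 47/5)
P/p(21, -26) + 3307/(-4789) = 3808/(47/5) + 3307/(-4789) = 3808*(5/47) + 3307*(-1/4789) = 19040/47 - 3307/4789 = 91027131/225083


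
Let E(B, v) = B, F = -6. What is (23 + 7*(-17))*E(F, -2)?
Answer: 576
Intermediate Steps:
(23 + 7*(-17))*E(F, -2) = (23 + 7*(-17))*(-6) = (23 - 119)*(-6) = -96*(-6) = 576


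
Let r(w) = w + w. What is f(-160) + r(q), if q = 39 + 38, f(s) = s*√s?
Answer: 154 - 640*I*√10 ≈ 154.0 - 2023.9*I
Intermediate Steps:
f(s) = s^(3/2)
q = 77
r(w) = 2*w
f(-160) + r(q) = (-160)^(3/2) + 2*77 = -640*I*√10 + 154 = 154 - 640*I*√10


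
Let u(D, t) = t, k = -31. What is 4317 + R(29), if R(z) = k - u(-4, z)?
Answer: 4257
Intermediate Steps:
R(z) = -31 - z
4317 + R(29) = 4317 + (-31 - 1*29) = 4317 + (-31 - 29) = 4317 - 60 = 4257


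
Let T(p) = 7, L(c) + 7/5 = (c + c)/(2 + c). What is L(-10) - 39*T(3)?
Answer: -2719/10 ≈ -271.90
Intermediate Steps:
L(c) = -7/5 + 2*c/(2 + c) (L(c) = -7/5 + (c + c)/(2 + c) = -7/5 + (2*c)/(2 + c) = -7/5 + 2*c/(2 + c))
L(-10) - 39*T(3) = (-14 + 3*(-10))/(5*(2 - 10)) - 39*7 = (1/5)*(-14 - 30)/(-8) - 273 = (1/5)*(-1/8)*(-44) - 273 = 11/10 - 273 = -2719/10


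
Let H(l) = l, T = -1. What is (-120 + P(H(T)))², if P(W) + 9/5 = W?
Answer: 376996/25 ≈ 15080.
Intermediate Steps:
P(W) = -9/5 + W
(-120 + P(H(T)))² = (-120 + (-9/5 - 1))² = (-120 - 14/5)² = (-614/5)² = 376996/25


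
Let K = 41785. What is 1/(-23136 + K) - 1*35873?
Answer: -668995576/18649 ≈ -35873.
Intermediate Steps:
1/(-23136 + K) - 1*35873 = 1/(-23136 + 41785) - 1*35873 = 1/18649 - 35873 = -668995576/18649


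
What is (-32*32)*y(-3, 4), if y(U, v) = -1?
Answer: 1024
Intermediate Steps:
(-32*32)*y(-3, 4) = -32*32*(-1) = -1024*(-1) = 1024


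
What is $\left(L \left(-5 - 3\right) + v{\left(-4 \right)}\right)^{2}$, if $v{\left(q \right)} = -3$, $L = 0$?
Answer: $9$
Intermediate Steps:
$\left(L \left(-5 - 3\right) + v{\left(-4 \right)}\right)^{2} = \left(0 \left(-5 - 3\right) - 3\right)^{2} = \left(0 \left(-8\right) - 3\right)^{2} = \left(0 - 3\right)^{2} = \left(-3\right)^{2} = 9$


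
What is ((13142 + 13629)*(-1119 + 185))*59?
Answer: -1475242726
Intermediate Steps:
((13142 + 13629)*(-1119 + 185))*59 = (26771*(-934))*59 = -25004114*59 = -1475242726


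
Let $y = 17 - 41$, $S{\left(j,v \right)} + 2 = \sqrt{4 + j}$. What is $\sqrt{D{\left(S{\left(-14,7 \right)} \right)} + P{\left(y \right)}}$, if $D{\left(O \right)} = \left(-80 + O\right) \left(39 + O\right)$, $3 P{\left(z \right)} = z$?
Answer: $\sqrt{-3052 - 45 i \sqrt{10}} \approx 1.2876 - 55.26 i$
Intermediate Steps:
$S{\left(j,v \right)} = -2 + \sqrt{4 + j}$
$y = -24$
$P{\left(z \right)} = \frac{z}{3}$
$\sqrt{D{\left(S{\left(-14,7 \right)} \right)} + P{\left(y \right)}} = \sqrt{\left(-3120 + \left(-2 + \sqrt{4 - 14}\right)^{2} - 41 \left(-2 + \sqrt{4 - 14}\right)\right) + \frac{1}{3} \left(-24\right)} = \sqrt{\left(-3120 + \left(-2 + \sqrt{-10}\right)^{2} - 41 \left(-2 + \sqrt{-10}\right)\right) - 8} = \sqrt{\left(-3120 + \left(-2 + i \sqrt{10}\right)^{2} - 41 \left(-2 + i \sqrt{10}\right)\right) - 8} = \sqrt{\left(-3120 + \left(-2 + i \sqrt{10}\right)^{2} + \left(82 - 41 i \sqrt{10}\right)\right) - 8} = \sqrt{\left(-3038 + \left(-2 + i \sqrt{10}\right)^{2} - 41 i \sqrt{10}\right) - 8} = \sqrt{-3046 + \left(-2 + i \sqrt{10}\right)^{2} - 41 i \sqrt{10}}$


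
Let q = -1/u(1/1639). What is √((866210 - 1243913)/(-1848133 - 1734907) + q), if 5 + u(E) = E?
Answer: √1028440289177276695/1834964360 ≈ 0.55266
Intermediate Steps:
u(E) = -5 + E
q = 1639/8194 (q = -1/(-5 + 1/1639) = -1/(-8194/1639) = -1*(-1639/8194) = 1639/8194 ≈ 0.20002)
√((866210 - 1243913)/(-1848133 - 1734907) + q) = √((866210 - 1243913)/(-1848133 - 1734907) + 1639/8194) = √(-377703/(-3583040) + 1639/8194) = √(-377703*(-1/3583040) + 1639/8194) = √(377703/3583040 + 1639/8194) = √(4483750471/14679714880) = √1028440289177276695/1834964360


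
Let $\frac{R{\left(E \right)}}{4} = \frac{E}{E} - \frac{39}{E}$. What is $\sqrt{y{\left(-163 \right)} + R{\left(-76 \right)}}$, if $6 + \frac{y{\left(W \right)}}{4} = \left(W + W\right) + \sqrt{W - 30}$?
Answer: $\frac{\sqrt{-477223 + 1444 i \sqrt{193}}}{19} \approx 0.76402 + 36.367 i$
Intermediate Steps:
$R{\left(E \right)} = 4 - \frac{156}{E}$ ($R{\left(E \right)} = 4 \left(\frac{E}{E} - \frac{39}{E}\right) = 4 \left(1 - \frac{39}{E}\right) = 4 - \frac{156}{E}$)
$y{\left(W \right)} = -24 + 4 \sqrt{-30 + W} + 8 W$ ($y{\left(W \right)} = -24 + 4 \left(\left(W + W\right) + \sqrt{W - 30}\right) = -24 + 4 \left(2 W + \sqrt{-30 + W}\right) = -24 + 4 \left(\sqrt{-30 + W} + 2 W\right) = -24 + \left(4 \sqrt{-30 + W} + 8 W\right) = -24 + 4 \sqrt{-30 + W} + 8 W$)
$\sqrt{y{\left(-163 \right)} + R{\left(-76 \right)}} = \sqrt{\left(-24 + 4 \sqrt{-30 - 163} + 8 \left(-163\right)\right) + \left(4 - \frac{156}{-76}\right)} = \sqrt{\left(-24 + 4 \sqrt{-193} - 1304\right) + \left(4 - - \frac{39}{19}\right)} = \sqrt{\left(-24 + 4 i \sqrt{193} - 1304\right) + \left(4 + \frac{39}{19}\right)} = \sqrt{\left(-24 + 4 i \sqrt{193} - 1304\right) + \frac{115}{19}} = \sqrt{\left(-1328 + 4 i \sqrt{193}\right) + \frac{115}{19}} = \sqrt{- \frac{25117}{19} + 4 i \sqrt{193}}$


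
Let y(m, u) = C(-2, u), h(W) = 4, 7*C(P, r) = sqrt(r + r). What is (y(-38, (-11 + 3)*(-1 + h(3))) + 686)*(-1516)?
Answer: -1039976 - 6064*I*sqrt(3)/7 ≈ -1.04e+6 - 1500.5*I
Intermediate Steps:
C(P, r) = sqrt(2)*sqrt(r)/7 (C(P, r) = sqrt(r + r)/7 = sqrt(2*r)/7 = (sqrt(2)*sqrt(r))/7 = sqrt(2)*sqrt(r)/7)
y(m, u) = sqrt(2)*sqrt(u)/7
(y(-38, (-11 + 3)*(-1 + h(3))) + 686)*(-1516) = (sqrt(2)*sqrt((-11 + 3)*(-1 + 4))/7 + 686)*(-1516) = (sqrt(2)*sqrt(-8*3)/7 + 686)*(-1516) = (sqrt(2)*sqrt(-24)/7 + 686)*(-1516) = (sqrt(2)*(2*I*sqrt(6))/7 + 686)*(-1516) = (4*I*sqrt(3)/7 + 686)*(-1516) = (686 + 4*I*sqrt(3)/7)*(-1516) = -1039976 - 6064*I*sqrt(3)/7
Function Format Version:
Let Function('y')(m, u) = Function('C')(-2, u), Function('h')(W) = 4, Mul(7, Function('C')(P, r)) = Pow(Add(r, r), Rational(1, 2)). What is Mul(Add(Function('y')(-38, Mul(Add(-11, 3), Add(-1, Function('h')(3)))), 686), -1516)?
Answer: Add(-1039976, Mul(Rational(-6064, 7), I, Pow(3, Rational(1, 2)))) ≈ Add(-1.0400e+6, Mul(-1500.5, I))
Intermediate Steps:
Function('C')(P, r) = Mul(Rational(1, 7), Pow(2, Rational(1, 2)), Pow(r, Rational(1, 2))) (Function('C')(P, r) = Mul(Rational(1, 7), Pow(Add(r, r), Rational(1, 2))) = Mul(Rational(1, 7), Pow(Mul(2, r), Rational(1, 2))) = Mul(Rational(1, 7), Mul(Pow(2, Rational(1, 2)), Pow(r, Rational(1, 2)))) = Mul(Rational(1, 7), Pow(2, Rational(1, 2)), Pow(r, Rational(1, 2))))
Function('y')(m, u) = Mul(Rational(1, 7), Pow(2, Rational(1, 2)), Pow(u, Rational(1, 2)))
Mul(Add(Function('y')(-38, Mul(Add(-11, 3), Add(-1, Function('h')(3)))), 686), -1516) = Mul(Add(Mul(Rational(1, 7), Pow(2, Rational(1, 2)), Pow(Mul(Add(-11, 3), Add(-1, 4)), Rational(1, 2))), 686), -1516) = Mul(Add(Mul(Rational(1, 7), Pow(2, Rational(1, 2)), Pow(Mul(-8, 3), Rational(1, 2))), 686), -1516) = Mul(Add(Mul(Rational(1, 7), Pow(2, Rational(1, 2)), Pow(-24, Rational(1, 2))), 686), -1516) = Mul(Add(Mul(Rational(1, 7), Pow(2, Rational(1, 2)), Mul(2, I, Pow(6, Rational(1, 2)))), 686), -1516) = Mul(Add(Mul(Rational(4, 7), I, Pow(3, Rational(1, 2))), 686), -1516) = Mul(Add(686, Mul(Rational(4, 7), I, Pow(3, Rational(1, 2)))), -1516) = Add(-1039976, Mul(Rational(-6064, 7), I, Pow(3, Rational(1, 2))))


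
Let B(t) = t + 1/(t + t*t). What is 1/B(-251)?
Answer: -62750/15750249 ≈ -0.0039841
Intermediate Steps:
B(t) = t + 1/(t + t**2)
1/B(-251) = 1/((1 + (-251)**2 + (-251)**3)/((-251)*(1 - 251))) = 1/(-1/251*(1 + 63001 - 15813251)/(-250)) = 1/(-1/251*(-1/250)*(-15750249)) = 1/(-15750249/62750) = -62750/15750249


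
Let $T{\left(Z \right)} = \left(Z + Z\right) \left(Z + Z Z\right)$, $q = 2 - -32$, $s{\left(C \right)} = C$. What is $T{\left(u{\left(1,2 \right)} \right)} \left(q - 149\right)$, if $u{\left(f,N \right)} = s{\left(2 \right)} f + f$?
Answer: $-8280$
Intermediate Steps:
$u{\left(f,N \right)} = 3 f$ ($u{\left(f,N \right)} = 2 f + f = 3 f$)
$q = 34$ ($q = 2 + 32 = 34$)
$T{\left(Z \right)} = 2 Z \left(Z + Z^{2}\right)$
$T{\left(u{\left(1,2 \right)} \right)} \left(q - 149\right) = 2 \left(3 \cdot 1\right)^{2} \left(1 + 3 \cdot 1\right) \left(34 - 149\right) = 2 \cdot 3^{2} \left(1 + 3\right) \left(-115\right) = 2 \cdot 9 \cdot 4 \left(-115\right) = 72 \left(-115\right) = -8280$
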